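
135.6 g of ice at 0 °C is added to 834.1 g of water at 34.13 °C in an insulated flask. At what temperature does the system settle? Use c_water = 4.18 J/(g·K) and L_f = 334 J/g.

T_f ≈ 18.2 °C

Energy conservation, ΣQ = 0:
melt ice: 135.6×334 = 45290
  warm the meltwater: 566.81 T
  water: 3486.5(T − 34.13)
4053.3 T = 118996 − 45290 = 73705
T ≈ 18.18 °C. Since T > 0 °C, the all-ice-melts assumption holds.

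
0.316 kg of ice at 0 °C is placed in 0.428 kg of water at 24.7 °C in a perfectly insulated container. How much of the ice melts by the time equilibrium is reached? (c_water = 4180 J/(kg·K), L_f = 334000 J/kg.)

m_melted ≈ 0.132 kg

Heat available from the water dropping to 0 °C: 0.428×4180×24.7 = 44189 J.
Melting all 0.316 kg of ice would need 0.316×334000 = 105544 J.
44189 J < 105544 J, so only part of the ice melts and the system sits at 0 °C.
m_melt = 44189 / L_f = 0.1323 kg.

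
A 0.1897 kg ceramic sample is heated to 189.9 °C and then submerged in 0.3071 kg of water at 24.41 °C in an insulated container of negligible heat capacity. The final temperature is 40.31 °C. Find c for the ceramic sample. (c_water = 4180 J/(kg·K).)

c ≈ 719 J/(kg·K)

m_s c (T_s − T_f) = m_water c_water (T_f − T_0):
0.1897×c×(189.9 − 40.31) = 0.3071×4180×(40.31 − 24.41)
28.38 c = 20410  ⇒  c ≈ 719.3 J/(kg·K)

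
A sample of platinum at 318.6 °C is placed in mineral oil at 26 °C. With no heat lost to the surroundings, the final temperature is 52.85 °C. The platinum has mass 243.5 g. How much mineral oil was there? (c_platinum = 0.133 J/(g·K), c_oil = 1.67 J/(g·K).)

m ≈ 192 g

Setting the total heat transfer to zero:
243.5·0.133·(52.85 − 318.6) + m·1.67·(52.85 − 26) = 0
44.84 m = 8606.4
m = 8606.4/44.84 ≈ 191.9 g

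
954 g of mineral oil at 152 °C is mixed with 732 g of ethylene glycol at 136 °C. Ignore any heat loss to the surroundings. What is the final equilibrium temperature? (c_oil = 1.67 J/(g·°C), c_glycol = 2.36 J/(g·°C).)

Net heat exchanged in the isolated system is zero:
954×1.67×(T − 152) + 732×2.36×(T − 136) = 0
1593.2(T − 152) + 1727.5(T − 136) = 0
3320.7 T = 477106
T ≈ 143.68 °C

T_f ≈ 143.7 °C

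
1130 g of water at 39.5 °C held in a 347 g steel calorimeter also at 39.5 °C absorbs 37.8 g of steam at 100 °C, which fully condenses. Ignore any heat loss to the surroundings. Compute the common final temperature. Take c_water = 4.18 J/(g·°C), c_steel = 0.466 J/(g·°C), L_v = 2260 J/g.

T_f ≈ 58.3 °C

Energy conservation, ΣQ = 0:
latent heat released on condensation: 37.8×2260 = 85428
  condensate cools 100→T: 37.8×4.18×(T − 100) = 158(T − 100)
  water warms: 1130×4.18×(T − 39.5) = 4723.4(T − 39.5)
  cup: 161.7(T − 39.5)
5043.1 T = 85428 + 15800 + 192962 = 294190
T ≈ 58.34 °C (< 100 °C, so full condensation is consistent).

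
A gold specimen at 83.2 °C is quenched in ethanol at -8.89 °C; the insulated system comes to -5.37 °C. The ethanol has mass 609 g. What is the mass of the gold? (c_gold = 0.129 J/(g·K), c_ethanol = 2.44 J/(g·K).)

m ≈ 458 g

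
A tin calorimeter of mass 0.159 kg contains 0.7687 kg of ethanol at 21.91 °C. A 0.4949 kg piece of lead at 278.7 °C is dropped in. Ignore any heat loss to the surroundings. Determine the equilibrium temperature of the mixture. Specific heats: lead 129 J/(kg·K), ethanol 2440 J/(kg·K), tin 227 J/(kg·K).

T_f ≈ 30.2 °C

Conservation of energy gives ΣQ = 0:
0.4949×129×(T − 278.7) + 0.7687×2440×(T − 21.91) + 0.159×227×(T − 21.91) = 0
63.84(T − 278.7) + 1875.6(T − 21.91) + 36.09(T − 21.91) = 0
(63.84 + 1875.6 + 36.09) T = 63.84×278.7 + 1875.6×21.91 + 36.09×21.91
T = 59679/1975.6 ≈ 30.21 °C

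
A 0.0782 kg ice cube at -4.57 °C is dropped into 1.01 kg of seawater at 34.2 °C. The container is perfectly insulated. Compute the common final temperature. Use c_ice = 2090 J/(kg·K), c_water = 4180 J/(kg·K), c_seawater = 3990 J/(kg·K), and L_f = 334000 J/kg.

T_f ≈ 25.5 °C

Let T be the final temperature. ΣQ_i = 0:
ice -4.57→0 °C: 0.0782×2090×4.57 = 746.91; fusion: m_ice L_f = 0.0782×334000 = 26119; meltwater 0→T: 0.0782×4180×T = 326.88 T; seawater cools: 1.01×3990×(T − 34.2) = 4029.9(T − 34.2)
4356.8 T = 137823 − 26866 = 110957
T ≈ 25.47 °C (positive, so assuming full melt was valid).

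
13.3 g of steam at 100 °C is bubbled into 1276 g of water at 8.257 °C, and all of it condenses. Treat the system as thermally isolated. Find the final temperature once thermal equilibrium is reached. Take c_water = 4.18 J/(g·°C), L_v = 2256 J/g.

T_f ≈ 14.8 °C

Energy balance with sensible and latent terms:
condense steam: −13.3×2256 = −30005; condensed water 100 °C→T: 55.59(T − 100); original water: 5333.7(T − 8.257)
5389.3 T = 30005 + 5559.4 + 44040 = 79604
T ≈ 14.77 °C — below 100 °C, confirming all the steam condensed.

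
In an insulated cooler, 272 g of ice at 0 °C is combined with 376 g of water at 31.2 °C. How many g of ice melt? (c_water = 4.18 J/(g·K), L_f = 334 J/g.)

Water can give up m c ΔT = 376×4.18×31.2 = 49036 J before reaching 0 °C.
To melt every bit of ice: 272×334 = 90848 J.
49036 J < 90848 J, so only part of the ice melts and the system sits at 0 °C.
m_melted×334 = 49036  ⇒  m_melted ≈ 146.8 g.

m_melted ≈ 147 g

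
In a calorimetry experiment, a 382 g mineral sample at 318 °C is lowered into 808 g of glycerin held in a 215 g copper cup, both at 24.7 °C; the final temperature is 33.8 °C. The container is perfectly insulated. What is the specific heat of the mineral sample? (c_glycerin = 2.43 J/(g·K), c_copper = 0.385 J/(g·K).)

c ≈ 0.172 J/(g·K)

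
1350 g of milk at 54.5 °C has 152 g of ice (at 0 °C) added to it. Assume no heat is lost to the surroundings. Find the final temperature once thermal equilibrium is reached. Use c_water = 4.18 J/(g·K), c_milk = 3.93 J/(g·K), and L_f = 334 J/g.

T_f ≈ 40.1 °C

Energy balance with sensible and latent terms:
melt ice: 152·334 = 50768; meltwater 0→T: 152·4.18·T = 635.36 T; milk cools: 1350·3.93·(T − 54.5) = 5305.5(T − 54.5)
5940.9 T = 289150 − 50768 = 238382
T ≈ 40.13 °C. Since T > 0 °C, the all-ice-melts assumption holds.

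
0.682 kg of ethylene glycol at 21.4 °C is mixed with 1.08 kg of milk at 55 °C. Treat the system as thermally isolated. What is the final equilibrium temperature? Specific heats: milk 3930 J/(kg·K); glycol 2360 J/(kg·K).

Conservation of energy gives ΣQ = 0:
1.08·3930·(T − 55) + 0.682·2360·(T − 21.4) = 0
(4244.4 + 1609.5) T = 4244.4·55 + 1609.5·21.4
T = 267886/5853.9 ≈ 45.76 °C

T_f ≈ 45.8 °C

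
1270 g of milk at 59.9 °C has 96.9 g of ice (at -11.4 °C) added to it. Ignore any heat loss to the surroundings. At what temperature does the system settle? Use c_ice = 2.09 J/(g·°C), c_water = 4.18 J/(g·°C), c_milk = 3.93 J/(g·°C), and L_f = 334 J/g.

T_f ≈ 49.0 °C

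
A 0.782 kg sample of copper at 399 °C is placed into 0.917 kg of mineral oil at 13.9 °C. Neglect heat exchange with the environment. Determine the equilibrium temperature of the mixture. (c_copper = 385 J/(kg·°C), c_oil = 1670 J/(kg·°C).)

T_f ≈ 77.2 °C

Net heat exchanged in the isolated system is zero:
0.782·385·(T − 399) + 0.917·1670·(T − 13.9) = 0
1832.5 T = 141413
T = 141413 / 1832.5 = 77.2 °C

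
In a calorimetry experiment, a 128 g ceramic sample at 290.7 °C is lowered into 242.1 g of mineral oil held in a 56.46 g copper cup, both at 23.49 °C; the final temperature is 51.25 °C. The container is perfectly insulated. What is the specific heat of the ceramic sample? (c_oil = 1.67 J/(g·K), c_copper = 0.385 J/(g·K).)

c ≈ 0.386 J/(g·K)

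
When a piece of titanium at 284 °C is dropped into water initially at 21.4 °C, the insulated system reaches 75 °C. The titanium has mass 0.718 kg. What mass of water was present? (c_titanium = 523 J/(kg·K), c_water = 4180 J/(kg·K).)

m ≈ 0.35 kg

Taking heat into each body as positive, Σ m c ΔT = 0:
0.718·523·(75 − 284) + m·4180·(75 − 21.4) = 0
224048 m = 78482
m = 78482/224048 ≈ 0.3503 kg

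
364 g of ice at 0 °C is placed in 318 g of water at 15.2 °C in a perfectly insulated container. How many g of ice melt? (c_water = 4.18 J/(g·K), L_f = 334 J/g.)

Water can give up m c ΔT = 318×4.18×15.2 = 20204 J before reaching 0 °C.
To melt every bit of ice: 364×334 = 121576 J.
Since 20204 < 121576 J, not all the ice melts; equilibrium is at 0 °C.
m_melted×334 = 20204  ⇒  m_melted ≈ 60.49 g.

m_melted ≈ 60.5 g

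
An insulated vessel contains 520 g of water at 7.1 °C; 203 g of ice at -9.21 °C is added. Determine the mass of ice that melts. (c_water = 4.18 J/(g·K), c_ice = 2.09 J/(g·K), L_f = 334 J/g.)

m_melted ≈ 34.5 g

Heat available from the water dropping to 0 °C: 520·4.18·7.1 = 15433 J.
Warming the ice to 0 °C takes 203·2.09·9.21 = 3907.5 J, leaving 11525 J for melting.
Melting all 203 g of ice would need 203·334 = 67802 J.
Since 11525 < 67802 J, not all the ice melts; equilibrium is at 0 °C.
Mass melted = 11525/334 ≈ 34.51 g.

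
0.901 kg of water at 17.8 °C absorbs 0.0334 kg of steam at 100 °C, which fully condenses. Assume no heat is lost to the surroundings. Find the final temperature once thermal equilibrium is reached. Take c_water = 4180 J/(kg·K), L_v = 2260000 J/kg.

Energy conservation, ΣQ = 0:
latent heat released on condensation: 0.0334×2260000 = 75484
  condensed water 100 °C→T: 139.61(T − 100)
  water warms: 0.901×4180×(T − 17.8) = 3766.2(T − 17.8)
3905.8 T = 75484 + 13961 + 67038 = 156483
T ≈ 40.06 °C — below 100 °C, confirming all the steam condensed.

T_f ≈ 40.1 °C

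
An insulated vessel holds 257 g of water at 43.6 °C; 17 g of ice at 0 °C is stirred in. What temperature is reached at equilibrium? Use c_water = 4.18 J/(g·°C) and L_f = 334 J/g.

Conservation of energy gives ΣQ = 0:
latent heat to melt: 17·334 = 5678; meltwater 0→T: 17·4.18·T = 71.06 T; water cools: 257·4.18·(T − 43.6) = 1074.3(T − 43.6)
1145.3 T = 46838 − 5678 = 41160
T ≈ 35.94 °C — above 0 °C, consistent with complete melting.

T_f ≈ 35.9 °C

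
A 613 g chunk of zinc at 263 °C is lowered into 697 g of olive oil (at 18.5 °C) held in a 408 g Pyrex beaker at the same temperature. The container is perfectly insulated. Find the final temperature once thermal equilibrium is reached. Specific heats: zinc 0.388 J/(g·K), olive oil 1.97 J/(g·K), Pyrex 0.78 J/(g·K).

T_f ≈ 48.6 °C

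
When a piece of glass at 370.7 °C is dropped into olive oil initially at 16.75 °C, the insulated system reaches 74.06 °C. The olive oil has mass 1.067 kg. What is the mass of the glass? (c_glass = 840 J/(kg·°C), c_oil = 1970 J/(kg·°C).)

|Q_glass| = |Q_oil|:
m·840·(370.7 − 74.06) = 1.067·1970·(74.06 − 16.75)
249178 m = 120465  ⇒  m ≈ 0.4835 kg

m ≈ 0.483 kg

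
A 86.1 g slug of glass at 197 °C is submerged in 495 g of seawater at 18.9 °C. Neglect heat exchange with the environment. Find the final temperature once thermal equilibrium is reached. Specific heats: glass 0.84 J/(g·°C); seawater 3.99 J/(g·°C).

Conservation of energy gives ΣQ = 0:
86.1×0.84×(T − 197) + 495×3.99×(T − 18.9) = 0
72.32(T − 197) + 1975.1(T − 18.9) = 0
2047.4 T = 51576
T ≈ 25.19 °C

T_f ≈ 25.2 °C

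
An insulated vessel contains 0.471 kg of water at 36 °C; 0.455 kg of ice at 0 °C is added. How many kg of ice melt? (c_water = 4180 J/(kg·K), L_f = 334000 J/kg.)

Heat available from the water dropping to 0 °C: 0.471×4180×36 = 70876 J.
Melting all 0.455 kg of ice would need 0.455×334000 = 151970 J.
Since 70876 < 151970 J, not all the ice melts; equilibrium is at 0 °C.
Mass melted = 70876/334000 ≈ 0.2122 kg.

m_melted ≈ 0.212 kg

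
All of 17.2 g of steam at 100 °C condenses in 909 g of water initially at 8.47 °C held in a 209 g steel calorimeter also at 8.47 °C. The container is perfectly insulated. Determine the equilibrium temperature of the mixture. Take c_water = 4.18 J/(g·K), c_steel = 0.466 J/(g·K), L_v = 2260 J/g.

Let T be the final temperature. ΣQ_i = 0:
steam→water at 100 °C releases m L_v = 17.2·2260 = 38872
  condensed water 100 °C→T: 71.9(T − 100)
  original water: 3799.6(T − 8.47)
  cup: 97.39(T − 8.47)
3968.9 T = 38872 + 7189.6 + 33008 = 79069
T ≈ 19.92 °C — below 100 °C, confirming all the steam condensed.

T_f ≈ 19.9 °C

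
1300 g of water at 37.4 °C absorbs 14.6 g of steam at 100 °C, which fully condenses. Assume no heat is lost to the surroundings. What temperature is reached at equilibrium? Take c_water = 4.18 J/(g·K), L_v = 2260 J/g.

T_f ≈ 44.1 °C

Net heat exchanged in the isolated system is zero:
condense steam: −14.6·2260 = −32996
  condensate cools 100→T: 14.6·4.18·(T − 100) = 61.03(T − 100)
  water warms: 1300·4.18·(T − 37.4) = 5434(T − 37.4)
5495 T = 32996 + 6102.8 + 203232 = 242330
T ≈ 44.10 °C, under the boiling point, so the assumption holds.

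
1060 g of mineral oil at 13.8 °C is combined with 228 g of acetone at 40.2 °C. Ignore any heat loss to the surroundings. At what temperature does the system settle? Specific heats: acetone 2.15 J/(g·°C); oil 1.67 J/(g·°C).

Energy conservation, ΣQ = 0:
228×2.15×(T − 40.2) + 1060×1.67×(T − 13.8) = 0
490.2(T − 40.2) + 1770.2(T − 13.8) = 0
2260.4 T = 44135
T = 44135 / 2260.4 = 19.5 °C

T_f ≈ 19.5 °C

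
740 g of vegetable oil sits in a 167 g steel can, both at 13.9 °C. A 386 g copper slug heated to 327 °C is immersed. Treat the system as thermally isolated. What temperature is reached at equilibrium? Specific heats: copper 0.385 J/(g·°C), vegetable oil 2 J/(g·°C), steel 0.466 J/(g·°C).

Taking heat into each body as positive, Σ m c ΔT = 0:
386·0.385·(T − 327) + 740·2·(T − 13.9) + 167·0.466·(T − 13.9) = 0
(148.61 + 1480 + 77.82) T = 148.61·327 + 1480·13.9 + 77.82·13.9
T = 70249/1706.4 ≈ 41.17 °C

T_f ≈ 41.2 °C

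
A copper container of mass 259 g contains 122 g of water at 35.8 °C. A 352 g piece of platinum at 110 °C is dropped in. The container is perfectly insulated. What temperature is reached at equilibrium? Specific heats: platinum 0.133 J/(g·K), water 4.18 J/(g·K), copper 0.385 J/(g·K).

Setting the total heat transfer to zero:
352×0.133×(T − 110) + 122×4.18×(T − 35.8) + 259×0.385×(T − 35.8) = 0
(46.82 + 509.96 + 99.72) T = 46.82×110 + 509.96×35.8 + 99.72×35.8
T = 26976/656.49 ≈ 41.09 °C

T_f ≈ 41.1 °C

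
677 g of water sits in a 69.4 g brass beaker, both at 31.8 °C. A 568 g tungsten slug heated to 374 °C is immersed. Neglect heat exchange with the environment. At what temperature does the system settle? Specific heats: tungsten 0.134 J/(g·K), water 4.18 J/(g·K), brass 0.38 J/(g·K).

T_f ≈ 40.7 °C

Energy conservation, ΣQ = 0:
568·0.134·(T − 374) + 677·4.18·(T − 31.8) + 69.4·0.38·(T − 31.8) = 0
76.11(T − 374) + 2829.9(T − 31.8) + 26.37(T − 31.8) = 0
(76.11 + 2829.9 + 26.37) T = 76.11·374 + 2829.9·31.8 + 26.37·31.8
T = 119294/2932.3 ≈ 40.68 °C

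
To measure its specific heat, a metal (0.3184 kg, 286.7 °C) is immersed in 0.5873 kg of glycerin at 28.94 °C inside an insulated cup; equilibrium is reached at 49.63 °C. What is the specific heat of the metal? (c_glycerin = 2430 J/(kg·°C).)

c ≈ 391 J/(kg·°C)

m_s c (T_s − T_f) = m_glycerin c_glycerin (T_f − T_0):
0.3184×c×(286.7 − 49.63) = 0.5873×2430×(49.63 − 28.94)
75.48 c = 29528  ⇒  c ≈ 391.2 J/(kg·°C)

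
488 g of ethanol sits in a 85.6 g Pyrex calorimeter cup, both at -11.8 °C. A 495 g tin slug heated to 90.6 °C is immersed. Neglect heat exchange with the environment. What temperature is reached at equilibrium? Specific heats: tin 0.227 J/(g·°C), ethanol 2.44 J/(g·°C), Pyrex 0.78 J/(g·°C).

T_f ≈ -3.4 °C

Heat gained plus heat lost sum to zero:
495×0.227×(T − 90.6) + 488×2.44×(T − (-11.8)) + 85.6×0.78×(T − (-11.8)) = 0
112.37(T − 90.6) + 1190.7(T − (-11.8)) + 66.77(T − (-11.8)) = 0
(112.37 + 1190.7 + 66.77) T = 112.37×90.6 + 1190.7×(-11.8) + 66.77×(-11.8)
T = -4658.1/1369.9 ≈ -3.40 °C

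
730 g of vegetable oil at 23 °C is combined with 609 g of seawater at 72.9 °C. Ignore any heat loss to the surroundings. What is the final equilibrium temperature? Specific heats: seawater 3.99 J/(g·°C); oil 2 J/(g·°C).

Let T be the final temperature. ΣQ_i = 0:
609×3.99×(T − 72.9) + 730×2×(T − 23) = 0
3889.9 T = 210720
T = 210720 / 3889.9 = 54.2 °C

T_f ≈ 54.2 °C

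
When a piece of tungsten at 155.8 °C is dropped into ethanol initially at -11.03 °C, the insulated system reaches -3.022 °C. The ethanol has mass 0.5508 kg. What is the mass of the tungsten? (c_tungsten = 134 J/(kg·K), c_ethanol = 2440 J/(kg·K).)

m ≈ 0.506 kg

Net heat exchanged in the isolated system is zero:
m×134×(-3.022 − 155.8) + 0.5508×2440×(-3.022 − (-11.03)) = 0
-21282 m = -10762
m = -10762/-21282 ≈ 0.5057 kg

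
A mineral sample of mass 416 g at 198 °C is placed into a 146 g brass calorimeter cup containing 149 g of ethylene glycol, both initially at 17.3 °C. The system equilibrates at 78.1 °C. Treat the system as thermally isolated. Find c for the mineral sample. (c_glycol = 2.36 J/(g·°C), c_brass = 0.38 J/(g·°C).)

Let T be the final temperature. ΣQ_i = 0:
416·c·(78.1 − 198) + 149·2.36·(78.1 − 17.3) + 146·0.38·(78.1 − 17.3) = 0
-49878 c = -24753
c = -24753/-49878 ≈ 0.4963 J/(g·°C)

c ≈ 0.496 J/(g·°C)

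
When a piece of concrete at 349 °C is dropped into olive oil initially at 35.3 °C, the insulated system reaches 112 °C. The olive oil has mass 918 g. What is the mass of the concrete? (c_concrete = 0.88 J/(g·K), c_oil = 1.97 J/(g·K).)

Heat lost by the concrete = heat gained by the oil:
m×0.88×(349 − 112) = 918×1.97×(112 − 35.3)
208.56 m = 138709  ⇒  m ≈ 665.1 g

m ≈ 665 g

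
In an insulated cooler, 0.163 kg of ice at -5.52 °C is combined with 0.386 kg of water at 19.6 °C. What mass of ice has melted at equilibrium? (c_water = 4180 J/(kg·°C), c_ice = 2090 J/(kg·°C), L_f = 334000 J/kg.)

m_melted ≈ 0.0891 kg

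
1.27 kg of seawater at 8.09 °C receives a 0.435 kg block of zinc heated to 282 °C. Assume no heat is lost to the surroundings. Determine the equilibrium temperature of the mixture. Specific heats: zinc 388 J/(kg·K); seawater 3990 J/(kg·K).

|Q_zinc| = |Q_seawater|:
0.435×388×(282 − T) = 1.27×3990×(T − 8.09)
168.78(282 − T) = 5067.3(T − 8.09)
5236.1 T = 88590  ⇒  T ≈ 16.92 °C

T_f ≈ 16.9 °C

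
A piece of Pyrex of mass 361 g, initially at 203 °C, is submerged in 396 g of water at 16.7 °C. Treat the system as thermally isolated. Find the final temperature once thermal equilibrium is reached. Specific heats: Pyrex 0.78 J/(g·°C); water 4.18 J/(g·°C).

T_f ≈ 43.8 °C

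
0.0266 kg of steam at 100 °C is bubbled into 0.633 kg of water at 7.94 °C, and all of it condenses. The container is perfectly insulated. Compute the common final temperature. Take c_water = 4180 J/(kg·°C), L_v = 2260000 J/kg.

Conservation of energy gives ΣQ = 0:
latent heat released on condensation: 0.0266×2260000 = 60116
  condensed water 100 °C→T: 111.19(T − 100)
  water warms: 0.633×4180×(T − 7.94) = 2645.9(T − 7.94)
2757.1 T = 60116 + 11119 + 21009 = 92244
T ≈ 33.46 °C — below 100 °C, confirming all the steam condensed.

T_f ≈ 33.5 °C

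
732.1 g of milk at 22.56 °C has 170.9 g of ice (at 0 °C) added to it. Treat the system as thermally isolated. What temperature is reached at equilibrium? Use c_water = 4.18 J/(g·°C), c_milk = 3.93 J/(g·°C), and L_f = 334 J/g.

T_f ≈ 2.2 °C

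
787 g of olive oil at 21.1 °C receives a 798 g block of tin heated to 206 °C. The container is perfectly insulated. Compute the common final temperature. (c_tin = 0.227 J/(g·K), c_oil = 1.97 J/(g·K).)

T_f ≈ 40.4 °C

Set heat shed by the hot body equal to heat absorbed by the cold body:
798·0.227·(206 − T) = 787·1.97·(T − 21.1)
181.15(206 − T) = 1550.4(T − 21.1)
1731.5 T = 70029  ⇒  T ≈ 40.44 °C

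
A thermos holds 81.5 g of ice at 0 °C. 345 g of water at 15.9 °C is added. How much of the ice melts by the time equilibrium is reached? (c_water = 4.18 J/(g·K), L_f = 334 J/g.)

Cooling the water to 0 °C releases 345·4.18·15.9 = 22929 J.
Fully melting the ice requires m_ice L_f = 81.5·334 = 27221 J.
That's not enough to melt it all — equilibrium is at 0 °C with ice remaining.
Mass melted = 22929/334 ≈ 68.65 g.

m_melted ≈ 68.7 g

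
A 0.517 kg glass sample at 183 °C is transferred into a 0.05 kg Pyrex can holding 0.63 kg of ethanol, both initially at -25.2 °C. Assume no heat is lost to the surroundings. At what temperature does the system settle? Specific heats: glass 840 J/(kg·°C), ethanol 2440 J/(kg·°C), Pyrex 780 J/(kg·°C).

T_f ≈ 19.8 °C

Net heat exchanged in the isolated system is zero:
0.517*840*(T − 183) + 0.63*2440*(T − (-25.2)) + 0.05*780*(T − (-25.2)) = 0
2010.5 T = 39753
T = 39753/2010.5 ≈ 19.77 °C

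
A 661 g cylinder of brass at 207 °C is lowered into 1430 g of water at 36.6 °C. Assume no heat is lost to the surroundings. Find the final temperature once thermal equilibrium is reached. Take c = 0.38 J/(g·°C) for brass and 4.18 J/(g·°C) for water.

Energy conservation, ΣQ = 0:
661*0.38*(T − 207) + 1430*4.18*(T − 36.6) = 0
251.18(T − 207) + 5977.4(T − 36.6) = 0
(251.18 + 5977.4) T = 251.18*207 + 5977.4*36.6
T = 270767/6228.6 ≈ 43.47 °C

T_f ≈ 43.5 °C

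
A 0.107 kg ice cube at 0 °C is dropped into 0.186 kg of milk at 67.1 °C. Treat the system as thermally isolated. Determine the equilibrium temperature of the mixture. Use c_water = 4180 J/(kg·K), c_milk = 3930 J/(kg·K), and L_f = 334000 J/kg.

T_f ≈ 11.3 °C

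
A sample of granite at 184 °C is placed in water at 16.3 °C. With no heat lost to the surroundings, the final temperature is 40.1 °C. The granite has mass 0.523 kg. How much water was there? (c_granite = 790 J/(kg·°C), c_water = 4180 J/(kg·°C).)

m ≈ 0.598 kg

Setting the total heat transfer to zero:
0.523·790·(40.1 − 184) + m·4180·(40.1 − 16.3) = 0
99484 m = 59455
m = 59455/99484 ≈ 0.5976 kg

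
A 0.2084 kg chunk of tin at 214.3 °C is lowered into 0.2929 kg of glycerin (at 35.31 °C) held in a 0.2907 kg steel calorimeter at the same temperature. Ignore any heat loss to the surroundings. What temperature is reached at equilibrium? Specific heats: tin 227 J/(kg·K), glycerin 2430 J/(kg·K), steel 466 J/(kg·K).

Heat gained plus heat lost sum to zero:
0.2084×227×(T − 214.3) + 0.2929×2430×(T − 35.31) + 0.2907×466×(T − 35.31) = 0
47.31(T − 214.3) + 711.75(T − 35.31) + 135.47(T − 35.31) = 0
894.52 T = 40053
T = 40053/894.52 ≈ 44.78 °C

T_f ≈ 44.8 °C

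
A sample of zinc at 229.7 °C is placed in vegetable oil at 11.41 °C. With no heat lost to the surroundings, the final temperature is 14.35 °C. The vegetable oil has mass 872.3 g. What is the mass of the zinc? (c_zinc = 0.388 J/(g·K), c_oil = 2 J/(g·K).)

m ≈ 61.4 g

|Q_zinc| = |Q_oil|:
m·0.388·(229.7 − 14.35) = 872.3·2·(14.35 − 11.41)
83.56 m = 5129.1  ⇒  m ≈ 61.39 g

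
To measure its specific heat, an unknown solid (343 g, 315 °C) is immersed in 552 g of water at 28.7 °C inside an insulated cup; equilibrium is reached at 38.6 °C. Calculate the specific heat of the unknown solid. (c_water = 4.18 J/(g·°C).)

c ≈ 0.241 J/(g·°C)

m_s c (T_s − T_f) = m_water c_water (T_f − T_0):
343×c×(315 − 38.6) = 552×4.18×(38.6 − 28.7)
94805 c = 22843  ⇒  c ≈ 0.2409 J/(g·°C)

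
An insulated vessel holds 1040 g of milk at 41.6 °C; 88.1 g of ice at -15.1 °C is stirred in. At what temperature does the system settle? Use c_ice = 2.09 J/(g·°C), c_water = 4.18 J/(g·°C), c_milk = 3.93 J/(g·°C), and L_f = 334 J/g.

Taking heat into each body as positive, Σ m c ΔT = 0:
warm ice to 0 °C: 88.1·2.09·(0 − (-15.1)) = 2780.3; melt ice: 88.1·334 = 29425; warm the meltwater: 368.26 T; milk: 4087.2(T − 41.6)
4455.5 T = 170028 − 32206 = 137822
T ≈ 30.93 °C (positive, so assuming full melt was valid).

T_f ≈ 30.9 °C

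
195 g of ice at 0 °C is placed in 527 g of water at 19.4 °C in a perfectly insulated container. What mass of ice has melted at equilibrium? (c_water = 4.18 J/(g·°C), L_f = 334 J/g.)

m_melted ≈ 128 g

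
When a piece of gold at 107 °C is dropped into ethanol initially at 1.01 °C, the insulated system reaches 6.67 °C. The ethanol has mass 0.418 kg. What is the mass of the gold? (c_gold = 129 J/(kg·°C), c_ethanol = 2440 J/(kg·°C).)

m ≈ 0.446 kg

|Q_gold| = |Q_ethanol|:
m×129×(107 − 6.67) = 0.418×2440×(6.67 − 1.01)
12943 m = 5772.7  ⇒  m ≈ 0.446 kg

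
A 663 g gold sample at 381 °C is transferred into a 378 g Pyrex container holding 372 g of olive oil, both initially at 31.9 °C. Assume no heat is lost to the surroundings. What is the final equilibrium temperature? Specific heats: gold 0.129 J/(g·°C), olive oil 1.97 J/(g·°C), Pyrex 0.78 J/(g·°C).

Net heat exchanged in the isolated system is zero:
663×0.129×(T − 381) + 372×1.97×(T − 31.9) + 378×0.78×(T − 31.9) = 0
(85.53 + 732.84 + 294.84) T = 85.53×381 + 732.84×31.9 + 294.84×31.9
T = 65369 / 1113.2 = 58.7 °C

T_f ≈ 58.7 °C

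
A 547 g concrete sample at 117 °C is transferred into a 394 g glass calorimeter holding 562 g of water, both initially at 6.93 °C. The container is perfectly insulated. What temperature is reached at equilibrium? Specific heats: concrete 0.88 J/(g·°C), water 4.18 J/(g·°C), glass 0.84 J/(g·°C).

Let T be the final temperature. ΣQ_i = 0:
547×0.88×(T − 117) + 562×4.18×(T − 6.93) + 394×0.84×(T − 6.93) = 0
(481.36 + 2349.2 + 330.96) T = 481.36×117 + 2349.2×6.93 + 330.96×6.93
T ≈ 23.69 °C

T_f ≈ 23.7 °C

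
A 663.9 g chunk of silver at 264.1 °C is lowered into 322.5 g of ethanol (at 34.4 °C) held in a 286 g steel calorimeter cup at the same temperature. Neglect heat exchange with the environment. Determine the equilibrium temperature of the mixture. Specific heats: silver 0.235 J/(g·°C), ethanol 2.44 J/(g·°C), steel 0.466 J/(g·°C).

T_f ≈ 67.7 °C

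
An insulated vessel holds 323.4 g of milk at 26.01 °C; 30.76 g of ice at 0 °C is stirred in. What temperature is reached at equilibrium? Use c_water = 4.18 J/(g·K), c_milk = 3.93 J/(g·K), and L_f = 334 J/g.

T_f ≈ 16.3 °C

Energy balance with sensible and latent terms:
fusion: m_ice L_f = 30.76×334 = 10274
  meltwater 0→T: 30.76×4.18×T = 128.58 T
  milk cools: 323.4×3.93×(T − 26.01) = 1271(T − 26.01)
1399.5 T = 33058 − 10274 = 22784
T ≈ 16.28 °C. Since T > 0 °C, the all-ice-melts assumption holds.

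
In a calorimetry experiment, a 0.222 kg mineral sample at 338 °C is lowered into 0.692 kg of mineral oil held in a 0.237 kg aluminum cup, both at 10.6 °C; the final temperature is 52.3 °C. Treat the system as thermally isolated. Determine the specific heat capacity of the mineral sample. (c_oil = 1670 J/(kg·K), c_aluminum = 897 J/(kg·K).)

c ≈ 900 J/(kg·K)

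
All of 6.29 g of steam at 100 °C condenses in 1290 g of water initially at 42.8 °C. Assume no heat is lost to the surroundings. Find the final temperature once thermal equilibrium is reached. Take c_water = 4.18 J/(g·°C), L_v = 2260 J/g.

Let T be the final temperature. ΣQ_i = 0:
condense steam: −6.29·2260 = −14215; condensed water 100 °C→T: 26.29(T − 100); water warms: 1290·4.18·(T − 42.8) = 5392.2(T − 42.8)
5418.5 T = 14215 + 2629.2 + 230786 = 247631
T ≈ 45.70 °C (< 100 °C, so full condensation is consistent).

T_f ≈ 45.7 °C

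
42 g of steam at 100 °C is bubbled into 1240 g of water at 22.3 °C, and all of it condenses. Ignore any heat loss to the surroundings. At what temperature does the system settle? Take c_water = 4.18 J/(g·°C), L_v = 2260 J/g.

T_f ≈ 42.6 °C

Net heat exchanged in the isolated system is zero:
latent heat released on condensation: 42·2260 = 94920
  condensed water 100 °C→T: 175.56(T − 100)
  water warms: 1240·4.18·(T − 22.3) = 5183.2(T − 22.3)
5358.8 T = 94920 + 17556 + 115585 = 228061
T ≈ 42.56 °C (< 100 °C, so full condensation is consistent).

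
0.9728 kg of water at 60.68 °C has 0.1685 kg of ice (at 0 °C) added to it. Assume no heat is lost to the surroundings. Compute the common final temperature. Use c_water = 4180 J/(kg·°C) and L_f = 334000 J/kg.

T_f ≈ 39.9 °C

Energy conservation, ΣQ = 0:
latent heat to melt: 0.1685·334000 = 56279; meltwater 0→T: 0.1685·4180·T = 704.33 T; water: 4066.3(T − 60.68)
4770.6 T = 246743 − 56279 = 190464
T ≈ 39.92 °C. Since T > 0 °C, the all-ice-melts assumption holds.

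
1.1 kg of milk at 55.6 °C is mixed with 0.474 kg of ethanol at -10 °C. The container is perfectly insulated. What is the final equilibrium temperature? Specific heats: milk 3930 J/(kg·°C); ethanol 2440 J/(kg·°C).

T_f ≈ 41.8 °C

Heat lost by the milk equals heat gained by the ethanol:
1.1×3930×(55.6 − T) = 0.474×2440×(T − (-10))
4323(55.6 − T) = 1156.6(T − (-10))
5479.6 T = 228793  ⇒  T ≈ 41.75 °C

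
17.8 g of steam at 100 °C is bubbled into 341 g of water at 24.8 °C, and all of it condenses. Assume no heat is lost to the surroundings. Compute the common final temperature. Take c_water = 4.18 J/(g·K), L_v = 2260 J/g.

Sum of m c ΔT and latent-heat terms is zero:
latent heat released on condensation: 17.8·2260 = 40228
  condensate cools 100→T: 17.8·4.18·(T − 100) = 74.4(T − 100)
  water warms: 341·4.18·(T − 24.8) = 1425.4(T − 24.8)
1499.8 T = 40228 + 7440.4 + 35349 = 83018
T ≈ 55.35 °C, under the boiling point, so the assumption holds.

T_f ≈ 55.4 °C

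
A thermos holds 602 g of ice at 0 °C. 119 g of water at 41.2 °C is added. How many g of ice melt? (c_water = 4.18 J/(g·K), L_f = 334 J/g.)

Heat available from the water dropping to 0 °C: 119·4.18·41.2 = 20494 J.
Melting all 602 g of ice would need 602·334 = 201068 J.
20494 J < 201068 J, so only part of the ice melts and the system sits at 0 °C.
m_melted·334 = 20494  ⇒  m_melted ≈ 61.36 g.

m_melted ≈ 61.4 g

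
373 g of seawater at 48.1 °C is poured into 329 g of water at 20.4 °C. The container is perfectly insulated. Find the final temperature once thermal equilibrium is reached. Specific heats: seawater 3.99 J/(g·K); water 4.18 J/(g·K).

T_f ≈ 34.8 °C

Heat lost by the seawater equals heat gained by the water:
373·3.99·(48.1 − T) = 329·4.18·(T − 20.4)
1488.3(48.1 − T) = 1375.2(T − 20.4)
2863.5 T = 99640  ⇒  T ≈ 34.80 °C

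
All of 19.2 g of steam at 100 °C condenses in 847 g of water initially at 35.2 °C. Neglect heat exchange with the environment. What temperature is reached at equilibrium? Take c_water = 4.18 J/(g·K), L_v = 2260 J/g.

Sum of m c ΔT and latent-heat terms is zero:
steam→water at 100 °C releases m L_v = 19.2·2260 = 43392
  condensate cools 100→T: 19.2·4.18·(T − 100) = 80.26(T − 100)
  original water: 3540.5(T − 35.2)
3620.7 T = 43392 + 8025.6 + 124624 = 176042
T ≈ 48.62 °C — below 100 °C, confirming all the steam condensed.

T_f ≈ 48.6 °C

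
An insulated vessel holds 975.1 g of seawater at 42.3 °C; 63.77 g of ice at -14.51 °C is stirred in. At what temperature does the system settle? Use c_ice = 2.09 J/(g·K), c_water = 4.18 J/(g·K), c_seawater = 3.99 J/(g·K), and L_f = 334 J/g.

Energy balance with sensible and latent terms:
warm ice to 0 °C: 63.77×2.09×(0 − (-14.51)) = 1933.9
  latent heat to melt: 63.77×334 = 21299
  meltwater 0→T: 63.77×4.18×T = 266.56 T
  seawater: 3890.6(T − 42.3)
4157.2 T = 164574 − 23233 = 141341
T ≈ 34.00 °C. Since T > 0 °C, the all-ice-melts assumption holds.

T_f ≈ 34.0 °C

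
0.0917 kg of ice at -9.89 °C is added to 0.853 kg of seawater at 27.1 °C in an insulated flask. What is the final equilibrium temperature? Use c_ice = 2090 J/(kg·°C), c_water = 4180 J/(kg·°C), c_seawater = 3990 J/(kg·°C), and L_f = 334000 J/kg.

T_f ≈ 15.8 °C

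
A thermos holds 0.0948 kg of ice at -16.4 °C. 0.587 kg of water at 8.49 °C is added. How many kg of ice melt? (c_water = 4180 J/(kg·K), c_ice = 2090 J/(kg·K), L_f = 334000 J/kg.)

Cooling the water to 0 °C releases 0.587·4180·8.49 = 20832 J.
Warming the ice to 0 °C takes 0.0948·2090·16.4 = 3249.4 J, leaving 17582 J for melting.
To melt every bit of ice: 0.0948·334000 = 31663 J.
17582 J < 31663 J, so only part of the ice melts and the system sits at 0 °C.
m_melted·334000 = 17582  ⇒  m_melted ≈ 0.05264 kg.

m_melted ≈ 0.0526 kg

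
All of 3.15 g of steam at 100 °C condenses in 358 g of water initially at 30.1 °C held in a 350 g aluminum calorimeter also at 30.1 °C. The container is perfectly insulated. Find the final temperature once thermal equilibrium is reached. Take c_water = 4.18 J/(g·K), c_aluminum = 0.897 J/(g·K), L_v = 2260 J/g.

T_f ≈ 34.5 °C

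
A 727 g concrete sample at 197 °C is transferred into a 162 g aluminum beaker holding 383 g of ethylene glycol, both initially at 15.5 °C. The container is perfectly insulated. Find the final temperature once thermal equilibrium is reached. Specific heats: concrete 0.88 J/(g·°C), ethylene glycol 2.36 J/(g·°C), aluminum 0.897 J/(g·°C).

Let T be the final temperature. ΣQ_i = 0:
727×0.88×(T − 197) + 383×2.36×(T − 15.5) + 162×0.897×(T − 15.5) = 0
639.76(T − 197) + 903.88(T − 15.5) + 145.31(T − 15.5) = 0
1689 T = 142295
T ≈ 84.25 °C

T_f ≈ 84.3 °C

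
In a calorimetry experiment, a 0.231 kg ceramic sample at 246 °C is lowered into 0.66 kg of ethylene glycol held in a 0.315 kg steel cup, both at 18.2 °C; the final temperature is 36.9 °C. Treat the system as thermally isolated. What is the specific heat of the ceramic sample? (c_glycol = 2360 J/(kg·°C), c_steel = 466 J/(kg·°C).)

Heat gained plus heat lost sum to zero:
0.231·c·(36.9 − 246) + 0.66·2360·(36.9 − 18.2) + 0.315·466·(36.9 − 18.2) = 0
-48.3 c = -31872
c = -31872/-48.3 ≈ 659.8 J/(kg·°C)

c ≈ 660 J/(kg·°C)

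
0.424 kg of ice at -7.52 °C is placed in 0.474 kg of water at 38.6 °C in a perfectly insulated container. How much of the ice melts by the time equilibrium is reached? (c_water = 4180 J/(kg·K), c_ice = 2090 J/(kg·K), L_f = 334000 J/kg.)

m_melted ≈ 0.209 kg

Cooling the water to 0 °C releases 0.474·4180·38.6 = 76479 J.
Warming the ice to 0 °C takes 0.424·2090·7.52 = 6663.9 J, leaving 69815 J for melting.
Fully melting the ice requires m_ice L_f = 0.424·334000 = 141616 J.
That's not enough to melt it all — equilibrium is at 0 °C with ice remaining.
m_melt = 69815 / L_f = 0.209 kg.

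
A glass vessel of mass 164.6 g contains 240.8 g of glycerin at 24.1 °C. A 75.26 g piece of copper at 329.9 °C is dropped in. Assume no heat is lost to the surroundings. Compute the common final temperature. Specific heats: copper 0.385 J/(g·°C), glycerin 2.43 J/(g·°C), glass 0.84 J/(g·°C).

T_f ≈ 35.9 °C

Heat gained plus heat lost sum to zero:
75.26*0.385*(T − 329.9) + 240.8*2.43*(T − 24.1) + 164.6*0.84*(T − 24.1) = 0
28.98(T − 329.9) + 585.14(T − 24.1) + 138.26(T − 24.1) = 0
752.38 T = 26993
T = 26993/752.38 ≈ 35.88 °C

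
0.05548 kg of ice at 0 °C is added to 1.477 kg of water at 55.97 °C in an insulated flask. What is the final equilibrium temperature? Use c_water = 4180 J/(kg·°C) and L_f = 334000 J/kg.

T_f ≈ 51.1 °C

Let T be the final temperature. ΣQ_i = 0:
fusion: m_ice L_f = 0.05548·334000 = 18530; meltwater 0→T: 0.05548·4180·T = 231.91 T; water cools: 1.477·4180·(T − 55.97) = 6173.9(T − 55.97)
6405.8 T = 345551 − 18530 = 327021
T ≈ 51.05 °C (positive, so assuming full melt was valid).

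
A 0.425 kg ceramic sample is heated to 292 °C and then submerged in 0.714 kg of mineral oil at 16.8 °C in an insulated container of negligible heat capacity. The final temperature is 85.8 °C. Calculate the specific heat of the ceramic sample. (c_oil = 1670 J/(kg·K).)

Let T be the final temperature. ΣQ_i = 0:
0.425·c·(85.8 − 292) + 0.714·1670·(85.8 − 16.8) = 0
-87.63 c = -82274
c = -82274/-87.63 ≈ 938.8 J/(kg·K)

c ≈ 939 J/(kg·K)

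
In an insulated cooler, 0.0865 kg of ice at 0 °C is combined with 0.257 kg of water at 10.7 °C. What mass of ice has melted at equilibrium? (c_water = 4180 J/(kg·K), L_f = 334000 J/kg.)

m_melted ≈ 0.0344 kg

Heat available from the water dropping to 0 °C: 0.257·4180·10.7 = 11495 J.
Melting all 0.0865 kg of ice would need 0.0865·334000 = 28891 J.
That's not enough to melt it all — equilibrium is at 0 °C with ice remaining.
Mass melted = 11495/334000 ≈ 0.03441 kg.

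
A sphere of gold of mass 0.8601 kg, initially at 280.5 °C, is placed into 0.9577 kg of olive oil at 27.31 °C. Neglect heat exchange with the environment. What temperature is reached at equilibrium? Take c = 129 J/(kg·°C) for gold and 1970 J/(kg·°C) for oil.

T_f ≈ 41.4 °C

Setting the total heat transfer to zero:
0.8601×129×(T − 280.5) + 0.9577×1970×(T − 27.31) = 0
110.95(T − 280.5) + 1886.7(T − 27.31) = 0
(110.95 + 1886.7) T = 110.95×280.5 + 1886.7×27.31
T = 82647 / 1997.6 = 41.4 °C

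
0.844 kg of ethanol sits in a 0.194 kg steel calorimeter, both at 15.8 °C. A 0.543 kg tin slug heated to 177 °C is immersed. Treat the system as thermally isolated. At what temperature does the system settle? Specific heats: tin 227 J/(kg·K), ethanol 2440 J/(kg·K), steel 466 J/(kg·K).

T_f ≈ 24.5 °C

Let T be the final temperature. ΣQ_i = 0:
0.543*227*(T − 177) + 0.844*2440*(T − 15.8) + 0.194*466*(T − 15.8) = 0
(123.26 + 2059.4 + 90.4) T = 123.26*177 + 2059.4*15.8 + 90.4*15.8
T = 55783/2273 ≈ 24.54 °C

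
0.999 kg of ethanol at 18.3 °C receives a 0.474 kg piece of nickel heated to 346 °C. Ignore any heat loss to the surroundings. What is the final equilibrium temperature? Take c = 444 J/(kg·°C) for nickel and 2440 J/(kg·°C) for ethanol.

T_f ≈ 44.3 °C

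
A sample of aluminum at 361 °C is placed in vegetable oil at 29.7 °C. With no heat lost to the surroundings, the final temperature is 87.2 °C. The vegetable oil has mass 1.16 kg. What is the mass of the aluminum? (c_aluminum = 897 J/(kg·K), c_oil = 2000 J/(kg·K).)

m ≈ 0.543 kg

Heat lost by the aluminum = heat gained by the oil:
m×897×(361 − 87.2) = 1.16×2000×(87.2 − 29.7)
245599 m = 133400  ⇒  m ≈ 0.5432 kg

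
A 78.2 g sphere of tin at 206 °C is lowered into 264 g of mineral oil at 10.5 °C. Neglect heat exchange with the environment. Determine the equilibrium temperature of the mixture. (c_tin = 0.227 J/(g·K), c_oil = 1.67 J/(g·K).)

T_f ≈ 18.1 °C

Heat lost by the tin equals heat gained by the oil:
78.2×0.227×(206 − T) = 264×1.67×(T − 10.5)
17.75(206 − T) = 440.88(T − 10.5)
458.63 T = 8286  ⇒  T ≈ 18.07 °C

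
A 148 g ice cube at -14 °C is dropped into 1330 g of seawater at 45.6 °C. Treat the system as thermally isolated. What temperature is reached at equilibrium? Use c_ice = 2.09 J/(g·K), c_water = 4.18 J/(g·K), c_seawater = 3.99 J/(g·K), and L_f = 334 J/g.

Conservation of energy gives ΣQ = 0:
ice -14→0 °C: 148·2.09·14 = 4330.5
  melt ice: 148·334 = 49432
  warm the meltwater: 618.64 T
  seawater: 5306.7(T − 45.6)
5925.3 T = 241986 − 53762 = 188223
T ≈ 31.77 °C (positive, so assuming full melt was valid).

T_f ≈ 31.8 °C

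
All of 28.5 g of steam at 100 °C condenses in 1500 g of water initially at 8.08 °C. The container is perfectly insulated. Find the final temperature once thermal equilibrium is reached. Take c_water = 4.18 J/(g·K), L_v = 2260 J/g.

T_f ≈ 19.9 °C

Taking heat into each body as positive, Σ m c ΔT = 0:
latent heat released on condensation: 28.5·2260 = 64410
  condensate cools 100→T: 28.5·4.18·(T − 100) = 119.13(T − 100)
  original water: 6270(T − 8.08)
6389.1 T = 64410 + 11913 + 50662 = 126985
T ≈ 19.88 °C (< 100 °C, so full condensation is consistent).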